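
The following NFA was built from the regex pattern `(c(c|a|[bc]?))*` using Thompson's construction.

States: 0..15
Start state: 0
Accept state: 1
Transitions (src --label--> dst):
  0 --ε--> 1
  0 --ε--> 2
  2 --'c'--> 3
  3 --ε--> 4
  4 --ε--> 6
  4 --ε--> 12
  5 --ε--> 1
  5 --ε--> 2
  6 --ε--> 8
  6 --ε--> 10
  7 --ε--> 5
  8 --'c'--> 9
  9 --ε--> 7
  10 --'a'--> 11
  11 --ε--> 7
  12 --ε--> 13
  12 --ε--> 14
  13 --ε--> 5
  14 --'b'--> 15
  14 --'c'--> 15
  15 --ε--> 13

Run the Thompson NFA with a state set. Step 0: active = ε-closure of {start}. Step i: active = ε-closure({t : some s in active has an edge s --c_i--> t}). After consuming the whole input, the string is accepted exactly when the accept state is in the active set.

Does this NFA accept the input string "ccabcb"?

start: ε-closure({0}) = {0,1,2}
'c' @ 1: {1,2,3,4,5,6,8,10,12,13,14}  ✓accept
'c' @ 2: {1,2,3,4,5,6,7,8,9,10,12,13,14,15}  ✓accept
'a' @ 3: {1,2,5,7,11}  ✓accept
'b' @ 4: {}  — dead — no transitions
rest 'cb' ignored (set empty)
end set {} — state 1 not in

Answer: REJECT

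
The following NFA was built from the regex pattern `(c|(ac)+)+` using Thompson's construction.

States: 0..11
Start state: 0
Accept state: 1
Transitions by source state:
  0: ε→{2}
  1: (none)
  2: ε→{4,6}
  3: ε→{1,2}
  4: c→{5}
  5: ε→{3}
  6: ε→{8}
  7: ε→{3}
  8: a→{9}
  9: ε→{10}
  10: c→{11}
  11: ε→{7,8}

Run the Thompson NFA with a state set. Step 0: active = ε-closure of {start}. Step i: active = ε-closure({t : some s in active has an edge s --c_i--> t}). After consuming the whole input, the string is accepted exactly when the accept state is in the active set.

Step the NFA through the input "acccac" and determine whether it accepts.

initial (ε-close {0}): {0,2,4,6,8}
'a' @ 1: {9,10}
'c' @ 2: {1,2,3,4,6,7,8,11}  ✓accept
'c' @ 3: {1,2,3,4,5,6,8}  ✓accept
'c' @ 4: {1,2,3,4,5,6,8}  ✓accept
'a' @ 5: {9,10}
'c' @ 6: {1,2,3,4,6,7,8,11}  ✓accept
after full input: {1,2,3,4,6,7,8,11}  (accept=1 in)

Answer: ACCEPT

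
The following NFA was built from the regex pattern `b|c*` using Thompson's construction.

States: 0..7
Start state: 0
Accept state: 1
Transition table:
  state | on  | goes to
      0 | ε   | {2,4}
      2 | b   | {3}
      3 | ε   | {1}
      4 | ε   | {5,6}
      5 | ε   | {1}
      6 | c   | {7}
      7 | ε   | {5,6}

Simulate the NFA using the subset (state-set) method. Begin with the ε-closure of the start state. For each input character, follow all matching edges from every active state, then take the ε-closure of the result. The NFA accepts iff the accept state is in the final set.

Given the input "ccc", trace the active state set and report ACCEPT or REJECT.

Answer: ACCEPT

Steps:
S₀ = ε-closure({0}) = {0,1,2,4,5,6}
'c' @ 1: {1,5,6,7}  (accept∈set)
'c' @ 2: {1,5,6,7}  (accept∈set)
'c' @ 3: {1,5,6,7}  (accept∈set)
final: {1,5,6,7}; accept 1 in set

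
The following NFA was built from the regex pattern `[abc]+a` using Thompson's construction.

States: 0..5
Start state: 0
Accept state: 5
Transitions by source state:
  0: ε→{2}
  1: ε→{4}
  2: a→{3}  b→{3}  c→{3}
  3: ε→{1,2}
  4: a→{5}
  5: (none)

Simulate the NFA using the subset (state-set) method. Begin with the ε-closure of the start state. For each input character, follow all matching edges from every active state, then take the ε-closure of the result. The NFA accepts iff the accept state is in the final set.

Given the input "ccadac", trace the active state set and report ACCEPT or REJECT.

initial (ε-close {0}): {0,2}
'c' @ 1: {1,2,3,4}
'c' @ 2: {1,2,3,4}
'a' @ 3: {1,2,3,4,5}  ✓accept
'd' @ 4: {}  — no active states
rest 'ac' ignored (set empty)
after full input: {}  (accept=5 not in)

Answer: REJECT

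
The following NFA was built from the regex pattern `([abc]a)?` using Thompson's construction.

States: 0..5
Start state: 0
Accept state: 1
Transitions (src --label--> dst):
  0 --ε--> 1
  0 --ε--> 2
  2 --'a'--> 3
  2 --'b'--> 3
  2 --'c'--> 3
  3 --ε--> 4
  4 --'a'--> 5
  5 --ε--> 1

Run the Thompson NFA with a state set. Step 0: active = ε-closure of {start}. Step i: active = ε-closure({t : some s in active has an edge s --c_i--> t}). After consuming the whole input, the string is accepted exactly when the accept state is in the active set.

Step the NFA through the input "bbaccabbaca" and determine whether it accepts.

start: ε-closure({0}) = {0,1,2}
'b' @ 1: {3,4}
'b' @ 2: {}  — state set empty
rest 'accabbaca' ignored (set empty)
end set {} — state 1 not in

Answer: REJECT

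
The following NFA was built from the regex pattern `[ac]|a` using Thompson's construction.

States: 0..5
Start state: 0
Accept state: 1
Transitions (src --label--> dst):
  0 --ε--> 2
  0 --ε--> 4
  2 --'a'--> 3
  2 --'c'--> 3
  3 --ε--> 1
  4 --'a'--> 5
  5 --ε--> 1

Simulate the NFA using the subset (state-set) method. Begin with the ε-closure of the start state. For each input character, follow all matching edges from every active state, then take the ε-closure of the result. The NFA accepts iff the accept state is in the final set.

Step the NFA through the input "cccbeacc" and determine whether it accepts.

start: ε-closure({0}) = {0,2,4}
'c' @ 1: {1,3}  (accept∈set)
'c' @ 2: {}  — dead — no transitions
rest 'cbeacc' ignored (set empty)
final: {}; accept 1 not in set

Answer: REJECT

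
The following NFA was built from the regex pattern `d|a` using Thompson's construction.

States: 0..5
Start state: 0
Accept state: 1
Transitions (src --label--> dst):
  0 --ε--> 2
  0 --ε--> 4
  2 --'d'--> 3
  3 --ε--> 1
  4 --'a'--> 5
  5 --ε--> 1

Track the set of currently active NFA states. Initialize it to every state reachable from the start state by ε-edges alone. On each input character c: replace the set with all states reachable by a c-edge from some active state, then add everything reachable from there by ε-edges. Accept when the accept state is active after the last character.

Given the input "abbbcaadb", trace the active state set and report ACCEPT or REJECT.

S₀ = ε-closure({0}) = {0,2,4}
'a' @ 1: {1,5}  [accepting]
'b' @ 2: {}  — dead — no transitions
rest 'bbcaadb' ignored (set empty)
after full input: {}  (accept=1 not in)

Answer: REJECT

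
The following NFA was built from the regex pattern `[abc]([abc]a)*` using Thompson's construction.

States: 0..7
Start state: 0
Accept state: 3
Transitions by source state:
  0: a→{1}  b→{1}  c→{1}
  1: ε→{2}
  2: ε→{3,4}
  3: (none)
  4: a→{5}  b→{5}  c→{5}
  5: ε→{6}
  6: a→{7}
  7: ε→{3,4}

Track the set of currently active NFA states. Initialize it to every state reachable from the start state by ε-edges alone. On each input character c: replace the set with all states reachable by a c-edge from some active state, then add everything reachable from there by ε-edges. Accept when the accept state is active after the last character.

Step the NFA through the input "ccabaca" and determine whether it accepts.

Answer: ACCEPT

Trace:
S₀ = ε-closure({0}) = {0}
'c' @ 1: {1,2,3,4}  (accept∈set)
'c' @ 2: {5,6}
'a' @ 3: {3,4,7}  (accept∈set)
'b' @ 4: {5,6}
'a' @ 5: {3,4,7}  (accept∈set)
'c' @ 6: {5,6}
'a' @ 7: {3,4,7}  (accept∈set)
final: {3,4,7}; accept 3 in set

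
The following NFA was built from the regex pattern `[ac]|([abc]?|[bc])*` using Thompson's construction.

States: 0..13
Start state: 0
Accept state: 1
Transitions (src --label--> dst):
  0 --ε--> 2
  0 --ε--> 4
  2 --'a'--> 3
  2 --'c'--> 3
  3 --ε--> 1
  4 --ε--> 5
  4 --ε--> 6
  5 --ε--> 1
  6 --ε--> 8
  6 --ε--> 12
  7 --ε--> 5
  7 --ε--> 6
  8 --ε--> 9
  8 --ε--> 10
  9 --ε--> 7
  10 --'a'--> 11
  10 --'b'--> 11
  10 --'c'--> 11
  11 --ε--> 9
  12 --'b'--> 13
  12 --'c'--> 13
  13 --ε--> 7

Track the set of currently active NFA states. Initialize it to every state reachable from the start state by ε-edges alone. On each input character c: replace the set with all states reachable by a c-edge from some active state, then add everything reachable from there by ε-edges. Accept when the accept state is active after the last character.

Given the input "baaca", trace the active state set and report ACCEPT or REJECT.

Answer: ACCEPT

Steps:
initial (ε-close {0}): {0,1,2,4,5,6,7,8,9,10,12}
'b' @ 1: {1,5,6,7,8,9,10,11,12,13}  (accept∈set)
'a' @ 2: {1,5,6,7,8,9,10,11,12}  (accept∈set)
'a' @ 3: {1,5,6,7,8,9,10,11,12}  (accept∈set)
'c' @ 4: {1,5,6,7,8,9,10,11,12,13}  (accept∈set)
'a' @ 5: {1,5,6,7,8,9,10,11,12}  (accept∈set)
after full input: {1,5,6,7,8,9,10,11,12}  (accept=1 in)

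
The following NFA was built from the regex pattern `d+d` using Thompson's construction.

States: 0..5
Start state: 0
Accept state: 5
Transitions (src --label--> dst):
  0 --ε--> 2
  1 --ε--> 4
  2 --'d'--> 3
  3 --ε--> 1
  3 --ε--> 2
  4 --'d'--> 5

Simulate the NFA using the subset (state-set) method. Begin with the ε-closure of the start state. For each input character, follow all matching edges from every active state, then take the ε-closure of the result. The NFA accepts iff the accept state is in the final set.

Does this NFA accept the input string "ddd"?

Answer: ACCEPT

Steps:
initial (ε-close {0}): {0,2}
'd' @ 1: {1,2,3,4}
'd' @ 2: {1,2,3,4,5}  ✓accept
'd' @ 3: {1,2,3,4,5}  ✓accept
final: {1,2,3,4,5}; accept 5 in set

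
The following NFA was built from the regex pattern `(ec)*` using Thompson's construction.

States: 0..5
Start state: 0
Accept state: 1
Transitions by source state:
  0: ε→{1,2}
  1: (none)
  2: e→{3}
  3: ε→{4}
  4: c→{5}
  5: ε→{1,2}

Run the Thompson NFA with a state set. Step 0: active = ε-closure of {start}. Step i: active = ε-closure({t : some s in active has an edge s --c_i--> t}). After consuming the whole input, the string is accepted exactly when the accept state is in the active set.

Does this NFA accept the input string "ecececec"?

Answer: ACCEPT

Derivation:
start: ε-closure({0}) = {0,1,2}
'e' @ 1: {3,4}
'c' @ 2: {1,2,5}  [accepting]
'e' @ 3: {3,4}
'c' @ 4: {1,2,5}  [accepting]
'e' @ 5: {3,4}
'c' @ 6: {1,2,5}  [accepting]
'e' @ 7: {3,4}
'c' @ 8: {1,2,5}  [accepting]
final: {1,2,5}; accept 1 in set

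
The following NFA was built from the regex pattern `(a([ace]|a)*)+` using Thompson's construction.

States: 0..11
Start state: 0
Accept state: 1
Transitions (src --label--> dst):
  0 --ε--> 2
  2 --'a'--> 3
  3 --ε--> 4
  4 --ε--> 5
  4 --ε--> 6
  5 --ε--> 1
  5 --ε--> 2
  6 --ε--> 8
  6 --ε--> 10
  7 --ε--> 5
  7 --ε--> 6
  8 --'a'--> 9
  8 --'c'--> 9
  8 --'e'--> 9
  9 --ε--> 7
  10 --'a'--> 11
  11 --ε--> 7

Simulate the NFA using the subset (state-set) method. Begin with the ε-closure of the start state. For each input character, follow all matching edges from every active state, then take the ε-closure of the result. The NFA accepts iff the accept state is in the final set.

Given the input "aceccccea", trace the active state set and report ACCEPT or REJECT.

initial (ε-close {0}): {0,2}
'a' @ 1: {1,2,3,4,5,6,8,10}  (accept∈set)
'c' @ 2: {1,2,5,6,7,8,9,10}  (accept∈set)
'e' @ 3: {1,2,5,6,7,8,9,10}  (accept∈set)
'c' @ 4: {1,2,5,6,7,8,9,10}  (accept∈set)
'c' @ 5: {1,2,5,6,7,8,9,10}  (accept∈set)
'c' @ 6: {1,2,5,6,7,8,9,10}  (accept∈set)
'c' @ 7: {1,2,5,6,7,8,9,10}  (accept∈set)
'e' @ 8: {1,2,5,6,7,8,9,10}  (accept∈set)
'a' @ 9: {1,2,3,4,5,6,7,8,9,10,11}  (accept∈set)
final: {1,2,3,4,5,6,7,8,9,10,11}; accept 1 in set

Answer: ACCEPT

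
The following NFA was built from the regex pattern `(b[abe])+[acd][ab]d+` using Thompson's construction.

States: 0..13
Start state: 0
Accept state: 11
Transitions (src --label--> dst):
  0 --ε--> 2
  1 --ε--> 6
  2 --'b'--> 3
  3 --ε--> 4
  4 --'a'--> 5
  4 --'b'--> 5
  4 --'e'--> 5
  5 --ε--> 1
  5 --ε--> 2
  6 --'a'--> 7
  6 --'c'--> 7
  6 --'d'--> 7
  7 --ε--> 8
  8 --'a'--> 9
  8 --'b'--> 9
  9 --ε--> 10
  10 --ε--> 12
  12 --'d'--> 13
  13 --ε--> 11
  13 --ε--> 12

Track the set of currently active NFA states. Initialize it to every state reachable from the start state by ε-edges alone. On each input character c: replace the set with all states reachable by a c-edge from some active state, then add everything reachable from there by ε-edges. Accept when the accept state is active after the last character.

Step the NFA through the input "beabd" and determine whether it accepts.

initial (ε-close {0}): {0,2}
'b' @ 1: {3,4}
'e' @ 2: {1,2,5,6}
'a' @ 3: {7,8}
'b' @ 4: {9,10,12}
'd' @ 5: {11,12,13}  ✓accept
after full input: {11,12,13}  (accept=11 in)

Answer: ACCEPT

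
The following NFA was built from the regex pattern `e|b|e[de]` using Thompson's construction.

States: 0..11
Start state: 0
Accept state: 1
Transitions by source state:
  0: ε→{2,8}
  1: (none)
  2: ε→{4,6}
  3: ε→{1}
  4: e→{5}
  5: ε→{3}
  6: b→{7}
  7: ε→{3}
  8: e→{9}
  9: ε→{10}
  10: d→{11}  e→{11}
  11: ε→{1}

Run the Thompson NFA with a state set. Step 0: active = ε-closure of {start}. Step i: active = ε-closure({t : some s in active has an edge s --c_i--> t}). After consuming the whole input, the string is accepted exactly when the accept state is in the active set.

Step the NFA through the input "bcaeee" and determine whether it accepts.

S₀ = ε-closure({0}) = {0,2,4,6,8}
'b' @ 1: {1,3,7}  ✓accept
'c' @ 2: {}  — dead — no transitions
rest 'aeee' ignored (set empty)
end set {} — state 1 not in

Answer: REJECT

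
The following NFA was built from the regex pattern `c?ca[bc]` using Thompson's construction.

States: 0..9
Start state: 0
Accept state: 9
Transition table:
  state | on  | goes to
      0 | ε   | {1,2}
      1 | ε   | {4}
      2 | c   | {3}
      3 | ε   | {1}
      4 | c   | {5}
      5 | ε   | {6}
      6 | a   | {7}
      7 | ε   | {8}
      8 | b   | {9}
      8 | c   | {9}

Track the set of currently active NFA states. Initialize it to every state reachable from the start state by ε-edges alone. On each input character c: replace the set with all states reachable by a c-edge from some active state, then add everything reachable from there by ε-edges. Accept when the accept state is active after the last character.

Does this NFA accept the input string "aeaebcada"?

Answer: REJECT

Steps:
S₀ = ε-closure({0}) = {0,1,2,4}
'a' @ 1: {}  — state set empty
rest 'eaebcada' ignored (set empty)
final: {}; accept 9 not in set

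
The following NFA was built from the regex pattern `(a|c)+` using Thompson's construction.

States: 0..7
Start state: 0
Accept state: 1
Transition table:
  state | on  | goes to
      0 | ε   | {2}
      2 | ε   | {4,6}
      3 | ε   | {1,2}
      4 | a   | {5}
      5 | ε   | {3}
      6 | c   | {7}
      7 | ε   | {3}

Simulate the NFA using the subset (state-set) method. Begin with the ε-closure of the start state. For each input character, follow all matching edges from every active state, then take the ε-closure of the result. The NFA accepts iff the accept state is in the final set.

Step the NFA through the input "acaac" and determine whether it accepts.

start: ε-closure({0}) = {0,2,4,6}
'a' @ 1: {1,2,3,4,5,6}  [accepting]
'c' @ 2: {1,2,3,4,6,7}  [accepting]
'a' @ 3: {1,2,3,4,5,6}  [accepting]
'a' @ 4: {1,2,3,4,5,6}  [accepting]
'c' @ 5: {1,2,3,4,6,7}  [accepting]
final: {1,2,3,4,6,7}; accept 1 in set

Answer: ACCEPT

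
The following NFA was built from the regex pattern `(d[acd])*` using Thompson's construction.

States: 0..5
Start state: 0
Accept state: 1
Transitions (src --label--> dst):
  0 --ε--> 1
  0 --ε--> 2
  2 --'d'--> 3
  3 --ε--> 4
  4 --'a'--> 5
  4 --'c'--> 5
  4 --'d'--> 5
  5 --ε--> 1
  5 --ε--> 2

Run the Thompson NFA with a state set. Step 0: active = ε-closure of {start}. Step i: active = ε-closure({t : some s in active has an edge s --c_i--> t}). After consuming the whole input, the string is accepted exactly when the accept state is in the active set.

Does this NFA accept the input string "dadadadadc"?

Answer: ACCEPT

Derivation:
initial (ε-close {0}): {0,1,2}
'd' @ 1: {3,4}
'a' @ 2: {1,2,5}  ✓accept
'd' @ 3: {3,4}
'a' @ 4: {1,2,5}  ✓accept
'd' @ 5: {3,4}
'a' @ 6: {1,2,5}  ✓accept
'd' @ 7: {3,4}
'a' @ 8: {1,2,5}  ✓accept
'd' @ 9: {3,4}
'c' @ 10: {1,2,5}  ✓accept
end set {1,2,5} — state 1 in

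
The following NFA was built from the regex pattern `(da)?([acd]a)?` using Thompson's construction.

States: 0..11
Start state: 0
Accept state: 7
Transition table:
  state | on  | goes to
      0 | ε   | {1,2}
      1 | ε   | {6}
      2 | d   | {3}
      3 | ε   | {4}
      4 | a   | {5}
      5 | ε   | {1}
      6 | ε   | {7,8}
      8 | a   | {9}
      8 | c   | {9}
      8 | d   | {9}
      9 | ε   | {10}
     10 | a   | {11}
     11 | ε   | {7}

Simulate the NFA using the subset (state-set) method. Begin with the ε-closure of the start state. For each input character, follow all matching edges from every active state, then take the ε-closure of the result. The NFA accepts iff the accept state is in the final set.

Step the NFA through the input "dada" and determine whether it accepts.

Answer: ACCEPT

Trace:
S₀ = ε-closure({0}) = {0,1,2,6,7,8}
'd' @ 1: {3,4,9,10}
'a' @ 2: {1,5,6,7,8,11}  (accept∈set)
'd' @ 3: {9,10}
'a' @ 4: {7,11}  (accept∈set)
after full input: {7,11}  (accept=7 in)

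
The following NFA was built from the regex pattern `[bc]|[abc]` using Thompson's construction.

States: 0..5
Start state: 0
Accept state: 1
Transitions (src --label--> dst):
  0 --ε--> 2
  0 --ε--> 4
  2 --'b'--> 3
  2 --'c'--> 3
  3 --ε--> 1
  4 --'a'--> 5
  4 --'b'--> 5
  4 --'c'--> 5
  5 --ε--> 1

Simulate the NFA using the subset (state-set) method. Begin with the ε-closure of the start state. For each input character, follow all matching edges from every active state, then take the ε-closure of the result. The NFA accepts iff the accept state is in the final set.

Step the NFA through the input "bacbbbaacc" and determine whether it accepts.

Answer: REJECT

Trace:
S₀ = ε-closure({0}) = {0,2,4}
'b' @ 1: {1,3,5}  ✓accept
'a' @ 2: {}  — dead — no transitions
rest 'cbbbaacc' ignored (set empty)
after full input: {}  (accept=1 not in)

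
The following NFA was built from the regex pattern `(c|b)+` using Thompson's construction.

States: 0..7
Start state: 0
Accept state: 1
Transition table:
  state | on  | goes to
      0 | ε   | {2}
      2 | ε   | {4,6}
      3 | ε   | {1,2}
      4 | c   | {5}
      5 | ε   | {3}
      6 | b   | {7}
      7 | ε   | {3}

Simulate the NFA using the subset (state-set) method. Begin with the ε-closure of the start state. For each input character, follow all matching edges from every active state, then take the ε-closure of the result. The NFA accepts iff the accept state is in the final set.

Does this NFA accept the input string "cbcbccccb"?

Answer: ACCEPT

Derivation:
initial (ε-close {0}): {0,2,4,6}
'c' @ 1: {1,2,3,4,5,6}  [accepting]
'b' @ 2: {1,2,3,4,6,7}  [accepting]
'c' @ 3: {1,2,3,4,5,6}  [accepting]
'b' @ 4: {1,2,3,4,6,7}  [accepting]
'c' @ 5: {1,2,3,4,5,6}  [accepting]
'c' @ 6: {1,2,3,4,5,6}  [accepting]
'c' @ 7: {1,2,3,4,5,6}  [accepting]
'c' @ 8: {1,2,3,4,5,6}  [accepting]
'b' @ 9: {1,2,3,4,6,7}  [accepting]
after full input: {1,2,3,4,6,7}  (accept=1 in)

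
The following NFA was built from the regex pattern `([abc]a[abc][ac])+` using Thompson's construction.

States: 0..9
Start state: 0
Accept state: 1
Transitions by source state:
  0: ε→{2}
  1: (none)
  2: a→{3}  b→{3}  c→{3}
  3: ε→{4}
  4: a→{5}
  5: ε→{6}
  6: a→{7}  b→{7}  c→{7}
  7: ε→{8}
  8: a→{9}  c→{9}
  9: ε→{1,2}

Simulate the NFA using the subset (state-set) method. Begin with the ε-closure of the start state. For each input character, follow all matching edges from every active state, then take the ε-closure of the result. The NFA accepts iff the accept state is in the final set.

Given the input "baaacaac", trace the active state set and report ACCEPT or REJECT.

Answer: ACCEPT

Derivation:
start: ε-closure({0}) = {0,2}
'b' @ 1: {3,4}
'a' @ 2: {5,6}
'a' @ 3: {7,8}
'a' @ 4: {1,2,9}  [accepting]
'c' @ 5: {3,4}
'a' @ 6: {5,6}
'a' @ 7: {7,8}
'c' @ 8: {1,2,9}  [accepting]
final: {1,2,9}; accept 1 in set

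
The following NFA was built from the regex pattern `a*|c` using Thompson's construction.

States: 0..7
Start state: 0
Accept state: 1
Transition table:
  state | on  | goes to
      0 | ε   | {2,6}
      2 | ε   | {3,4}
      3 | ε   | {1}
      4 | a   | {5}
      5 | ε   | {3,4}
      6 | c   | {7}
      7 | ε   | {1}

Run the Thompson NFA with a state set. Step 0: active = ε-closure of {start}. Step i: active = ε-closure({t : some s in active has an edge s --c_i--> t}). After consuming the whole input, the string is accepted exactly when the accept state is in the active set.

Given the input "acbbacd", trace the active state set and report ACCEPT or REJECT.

Answer: REJECT

Steps:
initial (ε-close {0}): {0,1,2,3,4,6}
'a' @ 1: {1,3,4,5}  [accepting]
'c' @ 2: {}  — dead — no transitions
rest 'bbacd' ignored (set empty)
after full input: {}  (accept=1 not in)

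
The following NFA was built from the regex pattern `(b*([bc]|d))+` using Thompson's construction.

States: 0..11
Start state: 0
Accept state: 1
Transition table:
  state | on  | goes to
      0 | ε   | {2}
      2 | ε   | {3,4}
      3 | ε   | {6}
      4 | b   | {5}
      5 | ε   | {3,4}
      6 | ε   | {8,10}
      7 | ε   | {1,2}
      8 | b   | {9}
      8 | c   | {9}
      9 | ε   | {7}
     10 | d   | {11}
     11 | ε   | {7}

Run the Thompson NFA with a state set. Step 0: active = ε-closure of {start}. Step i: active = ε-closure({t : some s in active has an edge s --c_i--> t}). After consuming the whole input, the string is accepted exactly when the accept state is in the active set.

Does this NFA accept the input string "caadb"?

Answer: REJECT

Derivation:
initial (ε-close {0}): {0,2,3,4,6,8,10}
'c' @ 1: {1,2,3,4,6,7,8,9,10}  ✓accept
'a' @ 2: {}  — dead — no transitions
rest 'adb' ignored (set empty)
final: {}; accept 1 not in set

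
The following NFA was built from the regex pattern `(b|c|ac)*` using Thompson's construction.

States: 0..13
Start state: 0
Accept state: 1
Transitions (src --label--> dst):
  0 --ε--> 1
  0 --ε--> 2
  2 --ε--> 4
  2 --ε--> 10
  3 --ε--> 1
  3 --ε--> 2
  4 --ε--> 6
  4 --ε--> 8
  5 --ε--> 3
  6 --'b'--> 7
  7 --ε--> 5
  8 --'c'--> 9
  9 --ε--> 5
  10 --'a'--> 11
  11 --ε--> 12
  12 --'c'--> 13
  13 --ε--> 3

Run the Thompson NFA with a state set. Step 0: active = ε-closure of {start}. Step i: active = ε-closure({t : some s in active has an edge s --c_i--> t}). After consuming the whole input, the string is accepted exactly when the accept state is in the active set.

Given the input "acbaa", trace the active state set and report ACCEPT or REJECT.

Answer: REJECT

Trace:
S₀ = ε-closure({0}) = {0,1,2,4,6,8,10}
'a' @ 1: {11,12}
'c' @ 2: {1,2,3,4,6,8,10,13}  (accept∈set)
'b' @ 3: {1,2,3,4,5,6,7,8,10}  (accept∈set)
'a' @ 4: {11,12}
'a' @ 5: {}  — state set empty
after full input: {}  (accept=1 not in)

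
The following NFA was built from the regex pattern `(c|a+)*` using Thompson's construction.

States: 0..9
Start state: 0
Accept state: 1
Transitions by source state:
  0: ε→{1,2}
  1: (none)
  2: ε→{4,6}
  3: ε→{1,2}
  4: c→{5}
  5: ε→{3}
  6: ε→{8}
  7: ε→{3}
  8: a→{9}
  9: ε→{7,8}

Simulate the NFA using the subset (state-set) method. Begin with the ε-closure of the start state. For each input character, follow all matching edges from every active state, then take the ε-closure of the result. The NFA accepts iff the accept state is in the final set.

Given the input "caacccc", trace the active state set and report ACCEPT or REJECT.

Answer: ACCEPT

Derivation:
S₀ = ε-closure({0}) = {0,1,2,4,6,8}
'c' @ 1: {1,2,3,4,5,6,8}  [accepting]
'a' @ 2: {1,2,3,4,6,7,8,9}  [accepting]
'a' @ 3: {1,2,3,4,6,7,8,9}  [accepting]
'c' @ 4: {1,2,3,4,5,6,8}  [accepting]
'c' @ 5: {1,2,3,4,5,6,8}  [accepting]
'c' @ 6: {1,2,3,4,5,6,8}  [accepting]
'c' @ 7: {1,2,3,4,5,6,8}  [accepting]
end set {1,2,3,4,5,6,8} — state 1 in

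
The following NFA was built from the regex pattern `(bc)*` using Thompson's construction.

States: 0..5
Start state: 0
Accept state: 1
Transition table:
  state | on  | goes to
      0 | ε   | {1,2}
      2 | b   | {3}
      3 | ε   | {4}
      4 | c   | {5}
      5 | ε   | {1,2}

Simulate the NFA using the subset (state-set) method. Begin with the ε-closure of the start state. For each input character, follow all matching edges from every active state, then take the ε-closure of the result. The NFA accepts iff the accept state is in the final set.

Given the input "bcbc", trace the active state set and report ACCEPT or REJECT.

initial (ε-close {0}): {0,1,2}
'b' @ 1: {3,4}
'c' @ 2: {1,2,5}  ✓accept
'b' @ 3: {3,4}
'c' @ 4: {1,2,5}  ✓accept
final: {1,2,5}; accept 1 in set

Answer: ACCEPT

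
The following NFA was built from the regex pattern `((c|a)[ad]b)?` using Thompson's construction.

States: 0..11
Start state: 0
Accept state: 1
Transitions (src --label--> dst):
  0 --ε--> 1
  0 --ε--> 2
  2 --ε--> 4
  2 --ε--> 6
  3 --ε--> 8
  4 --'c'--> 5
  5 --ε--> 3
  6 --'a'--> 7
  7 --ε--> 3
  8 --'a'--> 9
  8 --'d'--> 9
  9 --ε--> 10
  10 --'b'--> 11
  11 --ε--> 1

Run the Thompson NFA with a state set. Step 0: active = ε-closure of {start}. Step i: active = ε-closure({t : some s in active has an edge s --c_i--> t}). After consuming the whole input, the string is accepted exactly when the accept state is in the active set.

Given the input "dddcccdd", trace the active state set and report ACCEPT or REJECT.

start: ε-closure({0}) = {0,1,2,4,6}
'd' @ 1: {}  — no active states
rest 'ddcccdd' ignored (set empty)
end set {} — state 1 not in

Answer: REJECT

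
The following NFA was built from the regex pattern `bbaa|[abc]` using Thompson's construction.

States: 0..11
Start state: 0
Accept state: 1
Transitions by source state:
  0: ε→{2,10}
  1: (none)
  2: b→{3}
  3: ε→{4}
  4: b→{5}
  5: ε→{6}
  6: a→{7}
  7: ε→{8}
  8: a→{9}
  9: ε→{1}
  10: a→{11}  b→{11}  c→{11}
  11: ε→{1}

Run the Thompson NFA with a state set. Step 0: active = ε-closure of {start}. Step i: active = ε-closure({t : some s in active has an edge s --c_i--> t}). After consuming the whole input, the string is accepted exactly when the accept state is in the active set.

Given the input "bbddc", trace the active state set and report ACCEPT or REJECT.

initial (ε-close {0}): {0,2,10}
'b' @ 1: {1,3,4,11}  [accepting]
'b' @ 2: {5,6}
'd' @ 3: {}  — no active states
rest 'dc' ignored (set empty)
after full input: {}  (accept=1 not in)

Answer: REJECT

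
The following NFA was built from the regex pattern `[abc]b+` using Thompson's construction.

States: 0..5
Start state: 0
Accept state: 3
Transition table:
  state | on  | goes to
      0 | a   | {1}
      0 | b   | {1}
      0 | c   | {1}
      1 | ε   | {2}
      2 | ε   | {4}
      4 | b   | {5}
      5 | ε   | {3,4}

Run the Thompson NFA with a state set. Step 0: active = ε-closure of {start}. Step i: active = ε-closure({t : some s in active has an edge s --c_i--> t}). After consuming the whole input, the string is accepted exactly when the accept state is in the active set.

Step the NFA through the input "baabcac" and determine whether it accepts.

S₀ = ε-closure({0}) = {0}
'b' @ 1: {1,2,4}
'a' @ 2: {}  — no active states
rest 'abcac' ignored (set empty)
final: {}; accept 3 not in set

Answer: REJECT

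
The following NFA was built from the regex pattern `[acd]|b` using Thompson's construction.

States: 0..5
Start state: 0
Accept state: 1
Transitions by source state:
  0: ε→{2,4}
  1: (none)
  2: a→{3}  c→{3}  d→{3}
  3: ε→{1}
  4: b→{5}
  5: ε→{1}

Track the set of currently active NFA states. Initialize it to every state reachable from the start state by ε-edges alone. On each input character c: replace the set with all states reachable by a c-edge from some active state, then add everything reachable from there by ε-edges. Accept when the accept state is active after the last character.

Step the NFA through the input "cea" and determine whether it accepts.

Answer: REJECT

Trace:
initial (ε-close {0}): {0,2,4}
'c' @ 1: {1,3}  [accepting]
'e' @ 2: {}  — no active states
rest 'a' ignored (set empty)
final: {}; accept 1 not in set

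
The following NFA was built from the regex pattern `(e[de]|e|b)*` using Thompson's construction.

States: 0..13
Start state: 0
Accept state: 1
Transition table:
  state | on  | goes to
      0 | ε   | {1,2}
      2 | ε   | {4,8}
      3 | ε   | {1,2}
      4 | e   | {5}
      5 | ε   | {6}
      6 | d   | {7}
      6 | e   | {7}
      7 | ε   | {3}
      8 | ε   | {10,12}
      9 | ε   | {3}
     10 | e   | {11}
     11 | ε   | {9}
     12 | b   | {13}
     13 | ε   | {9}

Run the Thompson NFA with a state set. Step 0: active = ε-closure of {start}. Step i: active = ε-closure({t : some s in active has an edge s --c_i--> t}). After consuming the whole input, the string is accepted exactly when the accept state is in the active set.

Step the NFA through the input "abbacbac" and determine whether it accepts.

S₀ = ε-closure({0}) = {0,1,2,4,8,10,12}
'a' @ 1: {}  — no active states
rest 'bbacbac' ignored (set empty)
end set {} — state 1 not in

Answer: REJECT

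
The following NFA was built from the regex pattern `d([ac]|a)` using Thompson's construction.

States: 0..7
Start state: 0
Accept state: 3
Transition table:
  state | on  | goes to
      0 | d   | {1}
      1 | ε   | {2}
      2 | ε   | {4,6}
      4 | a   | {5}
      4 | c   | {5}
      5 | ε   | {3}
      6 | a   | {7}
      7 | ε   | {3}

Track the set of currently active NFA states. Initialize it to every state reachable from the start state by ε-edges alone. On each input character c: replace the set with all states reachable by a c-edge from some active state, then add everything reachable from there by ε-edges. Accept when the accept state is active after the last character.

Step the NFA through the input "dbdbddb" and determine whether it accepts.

S₀ = ε-closure({0}) = {0}
'd' @ 1: {1,2,4,6}
'b' @ 2: {}  — no active states
rest 'dbddb' ignored (set empty)
end set {} — state 3 not in

Answer: REJECT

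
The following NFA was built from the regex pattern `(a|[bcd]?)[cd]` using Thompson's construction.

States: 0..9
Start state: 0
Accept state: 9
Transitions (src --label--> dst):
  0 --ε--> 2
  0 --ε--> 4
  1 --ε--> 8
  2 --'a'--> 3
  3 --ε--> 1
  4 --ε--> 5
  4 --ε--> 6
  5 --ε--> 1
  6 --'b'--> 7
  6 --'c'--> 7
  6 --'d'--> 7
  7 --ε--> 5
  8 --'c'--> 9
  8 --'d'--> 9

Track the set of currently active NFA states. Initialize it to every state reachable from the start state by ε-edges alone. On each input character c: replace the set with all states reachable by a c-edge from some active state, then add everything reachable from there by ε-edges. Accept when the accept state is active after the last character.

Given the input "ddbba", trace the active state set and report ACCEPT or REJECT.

initial (ε-close {0}): {0,1,2,4,5,6,8}
'd' @ 1: {1,5,7,8,9}  ✓accept
'd' @ 2: {9}  ✓accept
'b' @ 3: {}  — no active states
rest 'ba' ignored (set empty)
after full input: {}  (accept=9 not in)

Answer: REJECT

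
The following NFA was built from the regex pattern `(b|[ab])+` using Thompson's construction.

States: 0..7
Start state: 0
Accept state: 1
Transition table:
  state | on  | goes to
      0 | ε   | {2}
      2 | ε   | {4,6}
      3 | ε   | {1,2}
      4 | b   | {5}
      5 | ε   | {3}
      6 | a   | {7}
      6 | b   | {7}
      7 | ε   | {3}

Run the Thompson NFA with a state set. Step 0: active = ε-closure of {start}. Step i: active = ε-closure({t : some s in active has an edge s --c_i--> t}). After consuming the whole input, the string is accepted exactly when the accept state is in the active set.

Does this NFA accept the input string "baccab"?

initial (ε-close {0}): {0,2,4,6}
'b' @ 1: {1,2,3,4,5,6,7}  (accept∈set)
'a' @ 2: {1,2,3,4,6,7}  (accept∈set)
'c' @ 3: {}  — state set empty
rest 'cab' ignored (set empty)
end set {} — state 1 not in

Answer: REJECT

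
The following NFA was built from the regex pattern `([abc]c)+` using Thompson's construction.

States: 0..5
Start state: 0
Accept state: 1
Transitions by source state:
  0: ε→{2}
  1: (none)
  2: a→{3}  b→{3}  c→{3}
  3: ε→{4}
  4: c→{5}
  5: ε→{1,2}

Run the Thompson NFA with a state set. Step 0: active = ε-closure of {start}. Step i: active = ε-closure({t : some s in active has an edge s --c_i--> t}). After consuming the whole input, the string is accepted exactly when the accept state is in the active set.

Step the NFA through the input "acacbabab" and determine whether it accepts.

start: ε-closure({0}) = {0,2}
'a' @ 1: {3,4}
'c' @ 2: {1,2,5}  [accepting]
'a' @ 3: {3,4}
'c' @ 4: {1,2,5}  [accepting]
'b' @ 5: {3,4}
'a' @ 6: {}  — state set empty
rest 'bab' ignored (set empty)
final: {}; accept 1 not in set

Answer: REJECT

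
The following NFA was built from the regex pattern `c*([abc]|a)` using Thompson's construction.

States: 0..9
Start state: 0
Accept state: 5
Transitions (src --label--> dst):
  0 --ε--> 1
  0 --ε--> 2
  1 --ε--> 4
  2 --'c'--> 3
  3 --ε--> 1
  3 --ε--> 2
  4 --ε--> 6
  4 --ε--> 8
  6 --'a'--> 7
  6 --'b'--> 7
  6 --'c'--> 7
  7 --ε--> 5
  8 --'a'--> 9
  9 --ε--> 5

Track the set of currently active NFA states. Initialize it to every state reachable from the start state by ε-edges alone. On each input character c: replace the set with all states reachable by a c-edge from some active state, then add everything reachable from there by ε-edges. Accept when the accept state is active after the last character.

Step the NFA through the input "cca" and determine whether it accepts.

start: ε-closure({0}) = {0,1,2,4,6,8}
'c' @ 1: {1,2,3,4,5,6,7,8}  ✓accept
'c' @ 2: {1,2,3,4,5,6,7,8}  ✓accept
'a' @ 3: {5,7,9}  ✓accept
final: {5,7,9}; accept 5 in set

Answer: ACCEPT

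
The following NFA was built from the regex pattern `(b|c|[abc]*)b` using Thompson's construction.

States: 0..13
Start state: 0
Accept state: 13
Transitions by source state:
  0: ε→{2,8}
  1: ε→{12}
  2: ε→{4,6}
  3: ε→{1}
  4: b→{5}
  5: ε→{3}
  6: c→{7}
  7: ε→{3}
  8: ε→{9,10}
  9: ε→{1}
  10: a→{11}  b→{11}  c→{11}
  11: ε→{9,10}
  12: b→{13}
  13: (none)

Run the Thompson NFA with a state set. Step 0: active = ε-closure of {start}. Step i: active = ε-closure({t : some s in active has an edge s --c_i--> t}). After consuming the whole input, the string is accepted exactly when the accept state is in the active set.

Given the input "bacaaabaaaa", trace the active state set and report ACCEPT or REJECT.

Answer: REJECT

Derivation:
initial (ε-close {0}): {0,1,2,4,6,8,9,10,12}
'b' @ 1: {1,3,5,9,10,11,12,13}  ✓accept
'a' @ 2: {1,9,10,11,12}
'c' @ 3: {1,9,10,11,12}
'a' @ 4: {1,9,10,11,12}
'a' @ 5: {1,9,10,11,12}
'a' @ 6: {1,9,10,11,12}
'b' @ 7: {1,9,10,11,12,13}  ✓accept
'a' @ 8: {1,9,10,11,12}
'a' @ 9: {1,9,10,11,12}
'a' @ 10: {1,9,10,11,12}
'a' @ 11: {1,9,10,11,12}
end set {1,9,10,11,12} — state 13 not in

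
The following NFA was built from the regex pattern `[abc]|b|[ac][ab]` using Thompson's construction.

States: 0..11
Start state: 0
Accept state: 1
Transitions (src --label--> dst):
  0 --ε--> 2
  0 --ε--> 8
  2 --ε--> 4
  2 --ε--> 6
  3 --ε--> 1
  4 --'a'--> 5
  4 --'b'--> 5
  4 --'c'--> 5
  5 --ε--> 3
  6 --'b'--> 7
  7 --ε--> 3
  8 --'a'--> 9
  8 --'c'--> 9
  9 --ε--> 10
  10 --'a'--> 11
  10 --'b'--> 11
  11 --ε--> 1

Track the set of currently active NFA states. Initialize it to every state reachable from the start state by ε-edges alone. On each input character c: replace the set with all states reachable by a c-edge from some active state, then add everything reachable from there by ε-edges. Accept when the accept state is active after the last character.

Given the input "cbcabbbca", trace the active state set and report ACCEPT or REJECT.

start: ε-closure({0}) = {0,2,4,6,8}
'c' @ 1: {1,3,5,9,10}  (accept∈set)
'b' @ 2: {1,11}  (accept∈set)
'c' @ 3: {}  — state set empty
rest 'abbbca' ignored (set empty)
after full input: {}  (accept=1 not in)

Answer: REJECT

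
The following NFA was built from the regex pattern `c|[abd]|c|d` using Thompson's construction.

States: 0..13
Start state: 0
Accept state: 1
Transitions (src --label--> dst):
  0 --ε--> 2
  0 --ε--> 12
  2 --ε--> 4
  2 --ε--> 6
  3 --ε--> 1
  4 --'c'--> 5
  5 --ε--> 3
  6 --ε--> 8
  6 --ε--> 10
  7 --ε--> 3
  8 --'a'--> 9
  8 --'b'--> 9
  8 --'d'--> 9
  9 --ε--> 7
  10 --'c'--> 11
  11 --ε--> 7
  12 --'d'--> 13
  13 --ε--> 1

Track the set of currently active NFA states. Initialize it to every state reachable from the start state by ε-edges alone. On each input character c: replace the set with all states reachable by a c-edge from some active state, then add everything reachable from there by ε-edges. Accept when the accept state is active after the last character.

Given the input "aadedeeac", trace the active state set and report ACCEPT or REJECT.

S₀ = ε-closure({0}) = {0,2,4,6,8,10,12}
'a' @ 1: {1,3,7,9}  (accept∈set)
'a' @ 2: {}  — state set empty
rest 'dedeeac' ignored (set empty)
after full input: {}  (accept=1 not in)

Answer: REJECT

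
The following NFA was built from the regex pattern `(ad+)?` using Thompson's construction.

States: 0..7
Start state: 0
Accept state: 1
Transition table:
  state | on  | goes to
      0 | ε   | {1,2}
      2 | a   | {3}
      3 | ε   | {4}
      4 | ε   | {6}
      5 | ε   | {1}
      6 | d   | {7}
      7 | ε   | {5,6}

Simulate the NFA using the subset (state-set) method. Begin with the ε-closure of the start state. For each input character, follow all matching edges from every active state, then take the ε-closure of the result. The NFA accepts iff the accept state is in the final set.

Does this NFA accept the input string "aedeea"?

Answer: REJECT

Derivation:
start: ε-closure({0}) = {0,1,2}
'a' @ 1: {3,4,6}
'e' @ 2: {}  — no active states
rest 'deea' ignored (set empty)
final: {}; accept 1 not in set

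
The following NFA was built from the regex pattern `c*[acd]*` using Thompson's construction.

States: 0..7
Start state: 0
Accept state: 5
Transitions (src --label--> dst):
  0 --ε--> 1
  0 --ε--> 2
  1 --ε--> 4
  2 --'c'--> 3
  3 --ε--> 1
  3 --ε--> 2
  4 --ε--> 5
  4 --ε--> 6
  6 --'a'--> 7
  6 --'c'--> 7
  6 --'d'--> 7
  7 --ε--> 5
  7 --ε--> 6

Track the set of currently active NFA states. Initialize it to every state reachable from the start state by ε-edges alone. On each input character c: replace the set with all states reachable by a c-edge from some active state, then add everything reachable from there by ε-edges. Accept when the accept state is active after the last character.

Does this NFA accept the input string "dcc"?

initial (ε-close {0}): {0,1,2,4,5,6}
'd' @ 1: {5,6,7}  (accept∈set)
'c' @ 2: {5,6,7}  (accept∈set)
'c' @ 3: {5,6,7}  (accept∈set)
final: {5,6,7}; accept 5 in set

Answer: ACCEPT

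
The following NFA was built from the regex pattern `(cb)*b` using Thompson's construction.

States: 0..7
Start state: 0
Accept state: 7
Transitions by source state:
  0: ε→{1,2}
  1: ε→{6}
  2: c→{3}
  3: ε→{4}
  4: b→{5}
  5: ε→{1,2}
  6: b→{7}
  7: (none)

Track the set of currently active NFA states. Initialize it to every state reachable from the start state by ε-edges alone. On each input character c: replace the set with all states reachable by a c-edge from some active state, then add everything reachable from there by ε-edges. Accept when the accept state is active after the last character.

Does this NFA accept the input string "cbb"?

Answer: ACCEPT

Derivation:
start: ε-closure({0}) = {0,1,2,6}
'c' @ 1: {3,4}
'b' @ 2: {1,2,5,6}
'b' @ 3: {7}  [accepting]
final: {7}; accept 7 in set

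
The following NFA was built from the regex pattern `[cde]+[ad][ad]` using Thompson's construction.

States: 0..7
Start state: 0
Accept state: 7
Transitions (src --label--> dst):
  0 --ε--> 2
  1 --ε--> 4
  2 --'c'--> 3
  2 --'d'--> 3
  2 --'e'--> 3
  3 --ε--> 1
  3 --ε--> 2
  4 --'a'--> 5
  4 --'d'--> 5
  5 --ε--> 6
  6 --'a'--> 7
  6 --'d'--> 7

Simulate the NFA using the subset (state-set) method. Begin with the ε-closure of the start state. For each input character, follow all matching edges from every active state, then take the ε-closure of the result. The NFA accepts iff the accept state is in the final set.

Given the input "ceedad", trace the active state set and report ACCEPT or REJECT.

Answer: ACCEPT

Derivation:
start: ε-closure({0}) = {0,2}
'c' @ 1: {1,2,3,4}
'e' @ 2: {1,2,3,4}
'e' @ 3: {1,2,3,4}
'd' @ 4: {1,2,3,4,5,6}
'a' @ 5: {5,6,7}  ✓accept
'd' @ 6: {7}  ✓accept
final: {7}; accept 7 in set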